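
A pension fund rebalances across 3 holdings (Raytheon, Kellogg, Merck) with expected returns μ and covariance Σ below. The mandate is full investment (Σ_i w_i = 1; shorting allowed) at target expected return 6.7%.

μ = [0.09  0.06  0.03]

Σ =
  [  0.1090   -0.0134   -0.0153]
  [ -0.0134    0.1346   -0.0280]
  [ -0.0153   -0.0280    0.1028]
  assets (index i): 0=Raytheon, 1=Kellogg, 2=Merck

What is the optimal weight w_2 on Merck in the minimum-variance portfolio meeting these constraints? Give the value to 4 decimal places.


u=Σ⁻¹μ = [0.9962  0.6747  0.6239]
v=Σ⁻¹𝟙 = [12.7034  11.7783  14.8264]
a=μᵀu=0.148858  b=𝟙ᵀu=2.294803  c=𝟙ᵀv=39.308205  D=ac−b²=0.585228
λ₁=(c·0.067−b)/D = (39.308205·0.067−2.294803)/0.585228 = 0.579000
λ₂=(a−b·0.067)/D = (0.148858−2.294803·0.067)/0.585228 = -0.008362
w* = 0.579000·u + -0.008362·v:
  w_0 = 0.579000·0.9962 + -0.008362·12.7034 = 0.4706  (Raytheon)
  w_1 = 0.579000·0.6747 + -0.008362·11.7783 = 0.2922  (Kellogg)
  w_2 = 0.579000·0.6239 + -0.008362·14.8264 = 0.2372  (Merck)
Σw_i=1.0000  μᵀw=0.0670
σ²=wᵀΣw=λ₁·μ_p+λ₂ = 0.579000·0.067 + -0.008362 = 0.030431 ≈ 0.0304

0.2372


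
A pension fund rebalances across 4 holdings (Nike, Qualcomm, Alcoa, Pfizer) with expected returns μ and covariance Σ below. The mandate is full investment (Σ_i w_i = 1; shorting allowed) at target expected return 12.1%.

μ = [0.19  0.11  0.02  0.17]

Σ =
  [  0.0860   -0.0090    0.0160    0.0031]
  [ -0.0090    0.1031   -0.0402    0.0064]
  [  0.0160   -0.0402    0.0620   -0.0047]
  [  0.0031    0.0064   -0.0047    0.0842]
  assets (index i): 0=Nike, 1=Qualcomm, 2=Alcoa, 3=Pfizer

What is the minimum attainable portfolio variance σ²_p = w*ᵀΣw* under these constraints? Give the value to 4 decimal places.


p=Σ⁻¹μ = [2.1340  1.4765  0.8715  1.8769]
q=Σ⁻¹𝟙 = [8.1037  20.7492  28.3695  11.5846]
a=μᵀp=0.904376  b=𝟙ᵀp=6.358884  c=𝟙ᵀq=68.806957  D=ac−b²=21.791974
λ₁=(c·0.121−b)/D = (68.806957·0.121−6.358884)/21.791974 = 0.090251
λ₂=(a−b·0.121)/D = (0.904376−6.358884·0.121)/21.791974 = 0.006193
w* = 0.090251·p + 0.006193·q:
  w_0 = 0.090251·2.1340 + 0.006193·8.1037 = 0.2428  (Nike)
  w_1 = 0.090251·1.4765 + 0.006193·20.7492 = 0.2618  (Qualcomm)
  w_2 = 0.090251·0.8715 + 0.006193·28.3695 = 0.2543  (Alcoa)
  w_3 = 0.090251·1.8769 + 0.006193·11.5846 = 0.2411  (Pfizer)
Σw_i=1.0000  μᵀw=0.1210
σ²=wᵀΣw=λ₁·μ_p+λ₂ = 0.090251·0.121 + 0.006193 = 0.017113 ≈ 0.0171

0.0171


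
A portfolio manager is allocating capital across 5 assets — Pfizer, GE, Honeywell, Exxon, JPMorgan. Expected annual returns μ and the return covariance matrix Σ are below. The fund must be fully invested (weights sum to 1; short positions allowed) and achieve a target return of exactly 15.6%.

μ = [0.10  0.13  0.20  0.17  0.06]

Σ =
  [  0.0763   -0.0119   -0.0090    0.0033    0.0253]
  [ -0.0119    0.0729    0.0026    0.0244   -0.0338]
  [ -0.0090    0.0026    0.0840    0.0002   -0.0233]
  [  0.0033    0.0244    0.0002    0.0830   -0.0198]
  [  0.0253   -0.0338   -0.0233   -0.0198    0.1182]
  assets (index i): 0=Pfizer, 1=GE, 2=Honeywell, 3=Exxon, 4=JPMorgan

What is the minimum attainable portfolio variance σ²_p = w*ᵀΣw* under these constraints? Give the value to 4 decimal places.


x=Σ⁻¹μ = [1.3435  2.0875  2.9252  1.7775  1.6914]
y=Σ⁻¹𝟙 = [12.3077  19.4698  17.1465  9.7060  16.3992]
a=μᵀx=1.394431  b=𝟙ᵀx=9.825121  c=𝟙ᵀy=75.029241  D=ac−b²=8.090072
λ₁=(c·0.156−b)/D = (75.029241·0.156−9.825121)/8.090072 = 0.232314
λ₂=(a−b·0.156)/D = (1.394431−9.825121·0.156)/8.090072 = -0.017094
w* = 0.232314·x + -0.017094·y:
  w_0 = 0.232314·1.3435 + -0.017094·12.3077 = 0.1017  (Pfizer)
  w_1 = 0.232314·2.0875 + -0.017094·19.4698 = 0.1521  (GE)
  w_2 = 0.232314·2.9252 + -0.017094·17.1465 = 0.3865  (Honeywell)
  w_3 = 0.232314·1.7775 + -0.017094·9.7060 = 0.2470  (Exxon)
  w_4 = 0.232314·1.6914 + -0.017094·16.3992 = 0.1126  (JPMorgan)
Σw_i=1.0000  μᵀw=0.1560
σ²=wᵀΣw=λ₁·μ_p+λ₂ = 0.232314·0.156 + -0.017094 = 0.019147 ≈ 0.0191

0.0191


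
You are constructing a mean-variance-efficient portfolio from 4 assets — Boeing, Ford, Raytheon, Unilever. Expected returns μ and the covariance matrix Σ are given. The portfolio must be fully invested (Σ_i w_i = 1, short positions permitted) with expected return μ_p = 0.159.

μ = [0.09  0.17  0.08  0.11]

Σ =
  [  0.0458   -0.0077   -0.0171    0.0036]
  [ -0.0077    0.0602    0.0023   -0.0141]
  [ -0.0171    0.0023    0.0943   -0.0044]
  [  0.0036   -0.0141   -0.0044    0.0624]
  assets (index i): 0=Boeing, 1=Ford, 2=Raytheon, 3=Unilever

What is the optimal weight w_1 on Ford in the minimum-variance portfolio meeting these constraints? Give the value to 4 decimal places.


p=Σ⁻¹μ = [2.9185  3.7380  1.4048  2.5382]
q=Σ⁻¹𝟙 = [30.5179  24.8108  16.5148  21.0358]
a=μᵀp=1.289717  b=𝟙ᵀp=10.599558  c=𝟙ᵀq=92.879217  D=ac−b²=7.437308
λ₁=(c·0.159−b)/D = (92.879217·0.159−10.599558)/7.437308 = 0.560450
λ₂=(a−b·0.159)/D = (1.289717−10.599558·0.159)/7.437308 = -0.053193
w* = 0.560450·p + -0.053193·q:
  w_0 = 0.560450·2.9185 + -0.053193·30.5179 = 0.0124  (Boeing)
  w_1 = 0.560450·3.7380 + -0.053193·24.8108 = 0.7752  (Ford)
  w_2 = 0.560450·1.4048 + -0.053193·16.5148 = -0.0911  (Raytheon)
  w_3 = 0.560450·2.5382 + -0.053193·21.0358 = 0.3036  (Unilever)
Σw_i=1.0000  μᵀw=0.1590
σ²=wᵀΣw=λ₁·μ_p+λ₂ = 0.560450·0.159 + -0.053193 = 0.035919 ≈ 0.0359

0.7752


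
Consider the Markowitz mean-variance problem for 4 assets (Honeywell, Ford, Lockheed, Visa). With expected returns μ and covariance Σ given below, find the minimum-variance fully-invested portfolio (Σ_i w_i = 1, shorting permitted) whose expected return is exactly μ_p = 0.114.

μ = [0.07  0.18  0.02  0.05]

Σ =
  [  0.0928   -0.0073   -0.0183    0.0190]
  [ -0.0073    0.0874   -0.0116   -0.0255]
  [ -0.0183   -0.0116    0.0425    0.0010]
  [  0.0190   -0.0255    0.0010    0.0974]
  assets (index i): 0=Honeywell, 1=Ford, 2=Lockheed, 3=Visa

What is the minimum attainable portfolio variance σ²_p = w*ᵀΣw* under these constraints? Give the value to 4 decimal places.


g=Σ⁻¹μ = [1.0858  2.6535  1.6393  0.9794]
h=Σ⁻¹𝟙 = [17.1511  21.2417  36.4273  12.1085]
a=μᵀg=0.635396  b=𝟙ᵀg=6.358057  c=𝟙ᵀh=86.928617  D=ac−b²=14.809248
λ₁=(c·0.114−b)/D = (86.928617·0.114−6.358057)/14.809248 = 0.239837
λ₂=(a−b·0.114)/D = (0.635396−6.358057·0.114)/14.809248 = -0.006038
w* = 0.239837·g + -0.006038·h:
  w_0 = 0.239837·1.0858 + -0.006038·17.1511 = 0.1569  (Honeywell)
  w_1 = 0.239837·2.6535 + -0.006038·21.2417 = 0.5081  (Ford)
  w_2 = 0.239837·1.6393 + -0.006038·36.4273 = 0.1732  (Lockheed)
  w_3 = 0.239837·0.9794 + -0.006038·12.1085 = 0.1618  (Visa)
Σw_i=1.0000  μᵀw=0.1140
σ²=wᵀΣw=λ₁·μ_p+λ₂ = 0.239837·0.114 + -0.006038 = 0.021303 ≈ 0.0213

0.0213


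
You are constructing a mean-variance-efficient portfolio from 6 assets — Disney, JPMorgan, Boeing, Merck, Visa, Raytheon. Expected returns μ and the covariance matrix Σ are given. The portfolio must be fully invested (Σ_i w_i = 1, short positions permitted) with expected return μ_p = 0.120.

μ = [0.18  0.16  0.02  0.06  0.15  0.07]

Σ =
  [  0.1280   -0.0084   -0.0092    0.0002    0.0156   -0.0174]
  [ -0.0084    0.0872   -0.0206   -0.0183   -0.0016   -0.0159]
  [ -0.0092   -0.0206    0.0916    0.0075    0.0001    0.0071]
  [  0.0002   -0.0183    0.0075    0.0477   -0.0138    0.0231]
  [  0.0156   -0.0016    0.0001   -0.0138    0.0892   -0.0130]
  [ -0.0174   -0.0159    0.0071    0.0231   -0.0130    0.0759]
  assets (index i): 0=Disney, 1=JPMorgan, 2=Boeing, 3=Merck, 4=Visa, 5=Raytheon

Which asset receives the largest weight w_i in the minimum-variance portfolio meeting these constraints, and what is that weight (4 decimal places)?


JPMorgan (0.2686)

u=Σ⁻¹μ = [1.6144  2.9221  0.7451  2.0863  1.9984  1.5421]
v=Σ⁻¹𝟙 = [10.3651  24.0688  14.1547  25.6483  15.8482  14.1779]
a=μᵀu=1.305911  b=𝟙ᵀu=10.908400  c=𝟙ᵀv=104.262924  D=ac−b²=17.164882
λ₁=(c·0.120−b)/D = (104.262924·0.120−10.908400)/17.164882 = 0.093397
λ₂=(a−b·0.120)/D = (1.305911−10.908400·0.120)/17.164882 = -0.000180
w* = 0.093397·u + -0.000180·v:
  w_0 = 0.093397·1.6144 + -0.000180·10.3651 = 0.1489  (Disney)
  w_1 = 0.093397·2.9221 + -0.000180·24.0688 = 0.2686  (JPMorgan)
  w_2 = 0.093397·0.7451 + -0.000180·14.1547 = 0.0670  (Boeing)
  w_3 = 0.093397·2.0863 + -0.000180·25.6483 = 0.1902  (Merck)
  w_4 = 0.093397·1.9984 + -0.000180·15.8482 = 0.1838  (Visa)
  w_5 = 0.093397·1.5421 + -0.000180·14.1779 = 0.1415  (Raytheon)
Σw_i=1.0000  μᵀw=0.1200
σ²=wᵀΣw=λ₁·μ_p+λ₂ = 0.093397·0.120 + -0.000180 = 0.011027 ≈ 0.0110


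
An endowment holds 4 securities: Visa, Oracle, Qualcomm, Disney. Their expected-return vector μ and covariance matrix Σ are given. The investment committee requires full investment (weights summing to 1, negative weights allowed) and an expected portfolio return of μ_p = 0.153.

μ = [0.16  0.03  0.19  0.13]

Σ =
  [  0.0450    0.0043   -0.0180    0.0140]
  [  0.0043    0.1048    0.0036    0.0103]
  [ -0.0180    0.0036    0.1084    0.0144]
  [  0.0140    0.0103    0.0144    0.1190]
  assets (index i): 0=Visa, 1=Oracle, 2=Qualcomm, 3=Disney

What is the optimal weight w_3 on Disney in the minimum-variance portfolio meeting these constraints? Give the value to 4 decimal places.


0.0559

p=Σ⁻¹μ = [4.4544  -0.0076  2.4566  0.2718]
q=Σ⁻¹𝟙 = [25.6164  7.7396  12.8005  3.1708]
a=μᵀp=1.214549  b=𝟙ᵀp=7.175106  c=𝟙ᵀq=49.327262  D=ac−b²=8.428215
λ₁=(c·0.153−b)/D = (49.327262·0.153−7.175106)/8.428215 = 0.044133
λ₂=(a−b·0.153)/D = (1.214549−7.175106·0.153)/8.428215 = 0.013853
w* = 0.044133·p + 0.013853·q:
  w_0 = 0.044133·4.4544 + 0.013853·25.6164 = 0.5515  (Visa)
  w_1 = 0.044133·-0.0076 + 0.013853·7.7396 = 0.1069  (Oracle)
  w_2 = 0.044133·2.4566 + 0.013853·12.8005 = 0.2857  (Qualcomm)
  w_3 = 0.044133·0.2718 + 0.013853·3.1708 = 0.0559  (Disney)
Σw_i=1.0000  μᵀw=0.1530
σ²=wᵀΣw=λ₁·μ_p+λ₂ = 0.044133·0.153 + 0.013853 = 0.020606 ≈ 0.0206


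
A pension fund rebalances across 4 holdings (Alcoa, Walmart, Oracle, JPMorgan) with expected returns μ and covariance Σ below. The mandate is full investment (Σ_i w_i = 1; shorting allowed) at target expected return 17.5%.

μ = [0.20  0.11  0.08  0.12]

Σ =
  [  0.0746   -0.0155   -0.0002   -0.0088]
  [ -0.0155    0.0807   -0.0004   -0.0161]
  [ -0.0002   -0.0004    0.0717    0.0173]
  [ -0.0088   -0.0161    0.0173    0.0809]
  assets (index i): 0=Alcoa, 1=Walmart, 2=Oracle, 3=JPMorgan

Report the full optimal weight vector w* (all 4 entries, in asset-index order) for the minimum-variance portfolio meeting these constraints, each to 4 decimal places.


0.6411  0.2439  -0.1537  0.2687

p=Σ⁻¹μ = [3.4588  2.4739  0.6028  2.2230]
q=Σ⁻¹𝟙 = [19.3630  19.3812  10.2149  16.1399]
a=μᵀp=1.278875  b=𝟙ᵀp=8.758516  c=𝟙ᵀq=65.098995  D=ac−b²=6.541859
λ₁=(c·0.175−b)/D = (65.098995·0.175−8.758516)/6.541859 = 0.402608
λ₂=(a−b·0.175)/D = (1.278875−8.758516·0.175)/6.541859 = -0.038806
w* = 0.402608·p + -0.038806·q:
  w_0 = 0.402608·3.4588 + -0.038806·19.3630 = 0.6411  (Alcoa)
  w_1 = 0.402608·2.4739 + -0.038806·19.3812 = 0.2439  (Walmart)
  w_2 = 0.402608·0.6028 + -0.038806·10.2149 = -0.1537  (Oracle)
  w_3 = 0.402608·2.2230 + -0.038806·16.1399 = 0.2687  (JPMorgan)
Σw_i=1.0000  μᵀw=0.1750
σ²=wᵀΣw=λ₁·μ_p+λ₂ = 0.402608·0.175 + -0.038806 = 0.031650 ≈ 0.0317


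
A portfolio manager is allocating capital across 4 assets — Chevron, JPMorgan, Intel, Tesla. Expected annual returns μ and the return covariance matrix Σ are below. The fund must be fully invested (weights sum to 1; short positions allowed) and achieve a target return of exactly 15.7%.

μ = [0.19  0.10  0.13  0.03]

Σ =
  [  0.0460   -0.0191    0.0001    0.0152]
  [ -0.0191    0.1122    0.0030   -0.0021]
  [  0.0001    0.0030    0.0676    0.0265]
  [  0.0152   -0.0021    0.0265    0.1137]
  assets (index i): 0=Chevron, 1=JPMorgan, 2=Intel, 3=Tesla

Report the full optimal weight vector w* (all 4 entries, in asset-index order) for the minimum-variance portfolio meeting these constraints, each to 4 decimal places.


u=Σ⁻¹μ = [5.1244  1.6881  2.1939  -0.9014]
v=Σ⁻¹𝟙 = [26.3406  13.0888  13.2187  2.4346]
a=μᵀu=1.400618  b=𝟙ᵀu=8.105061  c=𝟙ᵀv=55.082681  D=ac−b²=11.457776
λ₁=(c·0.157−b)/D = (55.082681·0.157−8.105061)/11.457776 = 0.047384
λ₂=(a−b·0.157)/D = (1.400618−8.105061·0.157)/11.457776 = 0.011182
w* = 0.047384·u + 0.011182·v:
  w_0 = 0.047384·5.1244 + 0.011182·26.3406 = 0.5374  (Chevron)
  w_1 = 0.047384·1.6881 + 0.011182·13.0888 = 0.2264  (JPMorgan)
  w_2 = 0.047384·2.1939 + 0.011182·13.2187 = 0.2518  (Intel)
  w_3 = 0.047384·-0.9014 + 0.011182·2.4346 = -0.0155  (Tesla)
Σw_i=1.0000  μᵀw=0.1570
σ²=wᵀΣw=λ₁·μ_p+λ₂ = 0.047384·0.157 + 0.011182 = 0.018622 ≈ 0.0186

0.5374  0.2264  0.2518  -0.0155


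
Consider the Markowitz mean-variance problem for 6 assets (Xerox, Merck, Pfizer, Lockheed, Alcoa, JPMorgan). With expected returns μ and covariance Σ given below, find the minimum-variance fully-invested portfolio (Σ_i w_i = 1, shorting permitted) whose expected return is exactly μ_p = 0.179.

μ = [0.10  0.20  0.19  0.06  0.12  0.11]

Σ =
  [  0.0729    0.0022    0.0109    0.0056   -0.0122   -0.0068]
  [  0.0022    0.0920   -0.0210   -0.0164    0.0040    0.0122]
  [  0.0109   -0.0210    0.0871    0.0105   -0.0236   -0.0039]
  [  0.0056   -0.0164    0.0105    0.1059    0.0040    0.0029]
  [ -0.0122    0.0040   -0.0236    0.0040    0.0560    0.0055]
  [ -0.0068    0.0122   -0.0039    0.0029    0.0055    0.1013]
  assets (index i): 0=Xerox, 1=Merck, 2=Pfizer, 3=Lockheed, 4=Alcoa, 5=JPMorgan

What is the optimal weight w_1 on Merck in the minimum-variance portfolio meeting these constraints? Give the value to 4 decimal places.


0.3344

g=Σ⁻¹μ = [1.3985  2.7851  3.6635  0.4002  3.6879  0.7737]
h=Σ⁻¹𝟙 = [15.0541  14.1134  19.7986  7.6191  27.1174  8.2543]
a=μᵀg=1.944619  b=𝟙ᵀg=12.709023  c=𝟙ᵀh=91.956854  D=ac−b²=17.301815
λ₁=(c·0.179−b)/D = (91.956854·0.179−12.709023)/17.301815 = 0.216813
λ₂=(a−b·0.179)/D = (1.944619−12.709023·0.179)/17.301815 = -0.019090
w* = 0.216813·g + -0.019090·h:
  w_0 = 0.216813·1.3985 + -0.019090·15.0541 = 0.0158  (Xerox)
  w_1 = 0.216813·2.7851 + -0.019090·14.1134 = 0.3344  (Merck)
  w_2 = 0.216813·3.6635 + -0.019090·19.7986 = 0.4163  (Pfizer)
  w_3 = 0.216813·0.4002 + -0.019090·7.6191 = -0.0587  (Lockheed)
  w_4 = 0.216813·3.6879 + -0.019090·27.1174 = 0.2819  (Alcoa)
  w_5 = 0.216813·0.7737 + -0.019090·8.2543 = 0.0102  (JPMorgan)
Σw_i=1.0000  μᵀw=0.1790
σ²=wᵀΣw=λ₁·μ_p+λ₂ = 0.216813·0.179 + -0.019090 = 0.019719 ≈ 0.0197


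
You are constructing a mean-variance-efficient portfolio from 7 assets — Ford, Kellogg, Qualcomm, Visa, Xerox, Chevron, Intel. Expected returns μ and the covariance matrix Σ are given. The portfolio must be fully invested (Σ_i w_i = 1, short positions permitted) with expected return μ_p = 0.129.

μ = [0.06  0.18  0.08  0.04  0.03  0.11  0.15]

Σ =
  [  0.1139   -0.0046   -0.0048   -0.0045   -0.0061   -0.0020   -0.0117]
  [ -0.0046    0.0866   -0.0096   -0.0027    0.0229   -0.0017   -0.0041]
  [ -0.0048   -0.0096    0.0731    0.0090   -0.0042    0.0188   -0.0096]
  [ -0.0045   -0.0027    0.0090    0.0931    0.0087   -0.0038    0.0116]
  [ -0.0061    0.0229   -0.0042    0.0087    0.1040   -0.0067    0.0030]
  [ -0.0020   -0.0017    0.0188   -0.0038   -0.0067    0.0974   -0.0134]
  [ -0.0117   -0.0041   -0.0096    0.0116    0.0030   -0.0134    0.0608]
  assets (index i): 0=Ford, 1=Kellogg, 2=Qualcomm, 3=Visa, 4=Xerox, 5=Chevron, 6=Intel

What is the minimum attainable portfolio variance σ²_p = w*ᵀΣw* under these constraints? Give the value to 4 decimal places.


0.0128

u=Σ⁻¹μ = [1.0610  2.5408  1.5808  0.0497  -0.1600  1.3474  3.3876]
v=Σ⁻¹𝟙 = [13.2819  13.5814  15.9429  7.1077  7.5351  11.6988  23.2869]
a=μᵀu=1.301008  b=𝟙ᵀu=9.807264  c=𝟙ᵀv=92.434683  D=ac−b²=24.075790
λ₁=(c·0.129−b)/D = (92.434683·0.129−9.807264)/24.075790 = 0.087923
λ₂=(a−b·0.129)/D = (1.301008−9.807264·0.129)/24.075790 = 0.001490
w* = 0.087923·u + 0.001490·v:
  w_0 = 0.087923·1.0610 + 0.001490·13.2819 = 0.1131  (Ford)
  w_1 = 0.087923·2.5408 + 0.001490·13.5814 = 0.2436  (Kellogg)
  w_2 = 0.087923·1.5808 + 0.001490·15.9429 = 0.1627  (Qualcomm)
  w_3 = 0.087923·0.0497 + 0.001490·7.1077 = 0.0150  (Visa)
  w_4 = 0.087923·-0.1600 + 0.001490·7.5351 = -0.0028  (Xerox)
  w_5 = 0.087923·1.3474 + 0.001490·11.6988 = 0.1359  (Chevron)
  w_6 = 0.087923·3.3876 + 0.001490·23.2869 = 0.3325  (Intel)
Σw_i=1.0000  μᵀw=0.1290
σ²=wᵀΣw=λ₁·μ_p+λ₂ = 0.087923·0.129 + 0.001490 = 0.012832 ≈ 0.0128


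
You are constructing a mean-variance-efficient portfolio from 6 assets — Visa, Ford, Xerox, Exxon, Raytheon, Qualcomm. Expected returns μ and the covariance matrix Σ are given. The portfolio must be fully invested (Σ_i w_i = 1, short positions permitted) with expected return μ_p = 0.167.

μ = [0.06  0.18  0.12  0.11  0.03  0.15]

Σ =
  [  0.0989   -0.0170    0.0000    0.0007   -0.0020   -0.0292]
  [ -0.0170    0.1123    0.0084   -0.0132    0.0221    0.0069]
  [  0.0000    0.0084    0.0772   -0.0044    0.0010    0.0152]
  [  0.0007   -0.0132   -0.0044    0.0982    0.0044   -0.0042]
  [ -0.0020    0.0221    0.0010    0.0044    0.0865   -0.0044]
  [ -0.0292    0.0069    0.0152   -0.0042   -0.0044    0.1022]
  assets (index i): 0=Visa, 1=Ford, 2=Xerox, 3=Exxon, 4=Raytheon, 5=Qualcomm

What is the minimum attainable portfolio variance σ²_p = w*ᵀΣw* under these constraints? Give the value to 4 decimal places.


0.0362

x=Σ⁻¹μ = [1.3892  1.8209  1.1205  1.4791  -0.0915  1.6319]
y=Σ⁻¹𝟙 = [15.6657  9.2594  9.9300  11.8939  9.5016  13.0565]
a=μᵀx=0.950313  b=𝟙ᵀx=7.350079  c=𝟙ᵀy=69.307002  D=ac−b²=11.839684
λ₁=(c·0.167−b)/D = (69.307002·0.167−7.350079)/11.839684 = 0.356782
λ₂=(a−b·0.167)/D = (0.950313−7.350079·0.167)/11.839684 = -0.023409
w* = 0.356782·x + -0.023409·y:
  w_0 = 0.356782·1.3892 + -0.023409·15.6657 = 0.1289  (Visa)
  w_1 = 0.356782·1.8209 + -0.023409·9.2594 = 0.4329  (Ford)
  w_2 = 0.356782·1.1205 + -0.023409·9.9300 = 0.1673  (Xerox)
  w_3 = 0.356782·1.4791 + -0.023409·11.8939 = 0.2493  (Exxon)
  w_4 = 0.356782·-0.0915 + -0.023409·9.5016 = -0.2551  (Raytheon)
  w_5 = 0.356782·1.6319 + -0.023409·13.0565 = 0.2766  (Qualcomm)
Σw_i=1.0000  μᵀw=0.1670
σ²=wᵀΣw=λ₁·μ_p+λ₂ = 0.356782·0.167 + -0.023409 = 0.036174 ≈ 0.0362


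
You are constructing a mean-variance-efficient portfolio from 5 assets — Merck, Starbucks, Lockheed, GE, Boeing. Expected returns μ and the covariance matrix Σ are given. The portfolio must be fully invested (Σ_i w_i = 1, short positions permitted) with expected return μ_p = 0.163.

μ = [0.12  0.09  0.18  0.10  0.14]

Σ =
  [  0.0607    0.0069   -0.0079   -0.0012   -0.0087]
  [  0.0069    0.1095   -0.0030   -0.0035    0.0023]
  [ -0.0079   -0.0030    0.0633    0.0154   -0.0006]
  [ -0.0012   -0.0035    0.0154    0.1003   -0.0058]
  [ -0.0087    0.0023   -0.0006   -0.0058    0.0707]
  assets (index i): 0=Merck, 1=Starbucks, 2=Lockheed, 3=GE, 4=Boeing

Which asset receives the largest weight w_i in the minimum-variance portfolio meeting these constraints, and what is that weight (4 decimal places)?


x=Σ⁻¹μ = [2.6472  0.7121  3.0547  0.7214  2.3679]
y=Σ⁻¹𝟙 = [20.3650  8.2302  16.7201  8.9317  17.2572]
a=μᵀx=1.335241  b=𝟙ᵀx=9.503305  c=𝟙ᵀy=71.504144  D=ac−b²=5.162470
λ₁=(c·0.163−b)/D = (71.504144·0.163−9.503305)/5.162470 = 0.416830
λ₂=(a−b·0.163)/D = (1.335241−9.503305·0.163)/5.162470 = -0.041414
w* = 0.416830·x + -0.041414·y:
  w_0 = 0.416830·2.6472 + -0.041414·20.3650 = 0.2600  (Merck)
  w_1 = 0.416830·0.7121 + -0.041414·8.2302 = -0.0440  (Starbucks)
  w_2 = 0.416830·3.0547 + -0.041414·16.7201 = 0.5808  (Lockheed)
  w_3 = 0.416830·0.7214 + -0.041414·8.9317 = -0.0692  (GE)
  w_4 = 0.416830·2.3679 + -0.041414·17.2572 = 0.2723  (Boeing)
Σw_i=1.0000  μᵀw=0.1630
σ²=wᵀΣw=λ₁·μ_p+λ₂ = 0.416830·0.163 + -0.041414 = 0.026529 ≈ 0.0265

Lockheed (0.5808)


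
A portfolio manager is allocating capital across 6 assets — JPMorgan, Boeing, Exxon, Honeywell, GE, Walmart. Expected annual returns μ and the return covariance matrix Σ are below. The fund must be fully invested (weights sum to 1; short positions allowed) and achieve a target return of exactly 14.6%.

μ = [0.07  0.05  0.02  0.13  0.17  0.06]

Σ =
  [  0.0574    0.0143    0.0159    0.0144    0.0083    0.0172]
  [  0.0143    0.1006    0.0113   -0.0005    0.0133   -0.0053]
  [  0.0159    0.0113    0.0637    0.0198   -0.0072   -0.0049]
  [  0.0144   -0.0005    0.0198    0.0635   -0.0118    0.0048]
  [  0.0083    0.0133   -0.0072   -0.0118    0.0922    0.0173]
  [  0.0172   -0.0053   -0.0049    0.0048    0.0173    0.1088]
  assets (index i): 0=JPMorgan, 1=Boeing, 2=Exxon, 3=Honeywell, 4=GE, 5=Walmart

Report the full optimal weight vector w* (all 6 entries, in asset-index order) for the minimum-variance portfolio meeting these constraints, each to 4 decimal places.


0.0671  0.0484  -0.0695  0.5122  0.4289  0.0128

p=Σ⁻¹μ = [0.3216  0.2321  -0.3342  2.4582  2.0584  0.0611]
q=Σ⁻¹𝟙 = [6.0068  6.9130  10.7971  12.5008  10.4660  6.8489]
a=μᵀp=0.700606  b=𝟙ᵀp=4.797320  c=𝟙ᵀq=53.532562  D=ac−b²=14.490958
λ₁=(c·0.146−b)/D = (53.532562·0.146−4.797320)/14.490958 = 0.208298
λ₂=(a−b·0.146)/D = (0.700606−4.797320·0.146)/14.490958 = 0.000014
w* = 0.208298·p + 0.000014·q:
  w_0 = 0.208298·0.3216 + 0.000014·6.0068 = 0.0671  (JPMorgan)
  w_1 = 0.208298·0.2321 + 0.000014·6.9130 = 0.0484  (Boeing)
  w_2 = 0.208298·-0.3342 + 0.000014·10.7971 = -0.0695  (Exxon)
  w_3 = 0.208298·2.4582 + 0.000014·12.5008 = 0.5122  (Honeywell)
  w_4 = 0.208298·2.0584 + 0.000014·10.4660 = 0.4289  (GE)
  w_5 = 0.208298·0.0611 + 0.000014·6.8489 = 0.0128  (Walmart)
Σw_i=1.0000  μᵀw=0.1460
σ²=wᵀΣw=λ₁·μ_p+λ₂ = 0.208298·0.146 + 0.000014 = 0.030425 ≈ 0.0304


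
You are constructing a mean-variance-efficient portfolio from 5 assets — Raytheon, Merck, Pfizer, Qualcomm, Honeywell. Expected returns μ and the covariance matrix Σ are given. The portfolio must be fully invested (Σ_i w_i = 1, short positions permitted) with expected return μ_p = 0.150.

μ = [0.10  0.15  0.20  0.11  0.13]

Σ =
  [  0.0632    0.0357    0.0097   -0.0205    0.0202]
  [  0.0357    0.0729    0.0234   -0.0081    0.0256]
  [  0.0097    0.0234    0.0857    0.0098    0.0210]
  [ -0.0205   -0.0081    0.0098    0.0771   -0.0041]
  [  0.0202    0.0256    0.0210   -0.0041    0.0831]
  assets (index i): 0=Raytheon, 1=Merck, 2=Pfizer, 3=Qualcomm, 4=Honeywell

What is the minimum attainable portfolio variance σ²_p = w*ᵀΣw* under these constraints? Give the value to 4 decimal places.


u=Σ⁻¹μ = [1.1279  0.9394  1.5932  1.6589  0.6801]
v=Σ⁻¹𝟙 = [16.5905  3.5893  5.2413  17.4342  6.4308]
a=μᵀu=0.843231  b=𝟙ᵀu=5.999480  c=𝟙ᵀv=49.286175  D=ac−b²=5.565880
λ₁=(c·0.150−b)/D = (49.286175·0.150−5.999480)/5.565880 = 0.250355
λ₂=(a−b·0.150)/D = (0.843231−5.999480·0.150)/5.565880 = -0.010185
w* = 0.250355·u + -0.010185·v:
  w_0 = 0.250355·1.1279 + -0.010185·16.5905 = 0.1134  (Raytheon)
  w_1 = 0.250355·0.9394 + -0.010185·3.5893 = 0.1986  (Merck)
  w_2 = 0.250355·1.5932 + -0.010185·5.2413 = 0.3455  (Pfizer)
  w_3 = 0.250355·1.6589 + -0.010185·17.4342 = 0.2378  (Qualcomm)
  w_4 = 0.250355·0.6801 + -0.010185·6.4308 = 0.1048  (Honeywell)
Σw_i=1.0000  μᵀw=0.1500
σ²=wᵀΣw=λ₁·μ_p+λ₂ = 0.250355·0.150 + -0.010185 = 0.027368 ≈ 0.0274

0.0274


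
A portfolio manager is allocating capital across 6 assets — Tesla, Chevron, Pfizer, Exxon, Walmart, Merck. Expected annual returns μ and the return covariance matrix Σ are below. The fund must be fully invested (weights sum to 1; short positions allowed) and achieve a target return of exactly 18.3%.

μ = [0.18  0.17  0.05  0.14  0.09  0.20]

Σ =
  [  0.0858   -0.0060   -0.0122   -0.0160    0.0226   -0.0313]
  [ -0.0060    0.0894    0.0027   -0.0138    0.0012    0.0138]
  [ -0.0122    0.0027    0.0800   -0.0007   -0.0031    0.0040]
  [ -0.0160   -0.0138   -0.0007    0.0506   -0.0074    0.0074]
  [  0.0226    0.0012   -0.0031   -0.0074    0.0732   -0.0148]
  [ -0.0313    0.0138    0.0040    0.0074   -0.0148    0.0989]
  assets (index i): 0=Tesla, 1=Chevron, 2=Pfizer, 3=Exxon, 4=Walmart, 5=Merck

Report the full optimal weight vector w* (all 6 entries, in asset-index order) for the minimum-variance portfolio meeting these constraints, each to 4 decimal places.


x=Σ⁻¹μ = [3.9753  2.3870  1.0925  4.4393  1.0084  2.7219]
y=Σ⁻¹𝟙 = [22.3407  14.6194  15.4852  30.8811  13.1677  14.1753]
a=μᵀx=2.432601  b=𝟙ᵀx=15.624379  c=𝟙ᵀy=110.669355  D=ac−b²=25.093183
λ₁=(c·0.183−b)/D = (110.669355·0.183−15.624379)/25.093183 = 0.184437
λ₂=(a−b·0.183)/D = (2.432601−15.624379·0.183)/25.093183 = -0.017003
w* = 0.184437·x + -0.017003·y:
  w_0 = 0.184437·3.9753 + -0.017003·22.3407 = 0.3533  (Tesla)
  w_1 = 0.184437·2.3870 + -0.017003·14.6194 = 0.1917  (Chevron)
  w_2 = 0.184437·1.0925 + -0.017003·15.4852 = -0.0618  (Pfizer)
  w_3 = 0.184437·4.4393 + -0.017003·30.8811 = 0.2937  (Exxon)
  w_4 = 0.184437·1.0084 + -0.017003·13.1677 = -0.0379  (Walmart)
  w_5 = 0.184437·2.7219 + -0.017003·14.1753 = 0.2610  (Merck)
Σw_i=1.0000  μᵀw=0.1830
σ²=wᵀΣw=λ₁·μ_p+λ₂ = 0.184437·0.183 + -0.017003 = 0.016749 ≈ 0.0167

0.3533  0.1917  -0.0618  0.2937  -0.0379  0.2610


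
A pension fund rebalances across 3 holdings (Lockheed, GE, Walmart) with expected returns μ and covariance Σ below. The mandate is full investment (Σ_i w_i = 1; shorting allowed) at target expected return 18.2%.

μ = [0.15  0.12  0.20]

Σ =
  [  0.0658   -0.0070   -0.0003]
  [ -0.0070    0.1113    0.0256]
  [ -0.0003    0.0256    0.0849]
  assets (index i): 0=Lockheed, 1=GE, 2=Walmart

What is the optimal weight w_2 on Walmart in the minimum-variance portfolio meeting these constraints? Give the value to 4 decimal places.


x=Σ⁻¹μ = [2.3675  0.7342  2.1427]
y=Σ⁻¹𝟙 = [16.0722  7.8154  9.4788]
a=μᵀx=0.871772  b=𝟙ᵀx=5.244429  c=𝟙ᵀy=33.366339  D=ac−b²=1.583791
λ₁=(c·0.182−b)/D = (33.366339·0.182−5.244429)/1.583791 = 0.522950
λ₂=(a−b·0.182)/D = (0.871772−5.244429·0.182)/1.583791 = -0.052226
w* = 0.522950·x + -0.052226·y:
  w_0 = 0.522950·2.3675 + -0.052226·16.0722 = 0.3987  (Lockheed)
  w_1 = 0.522950·0.7342 + -0.052226·7.8154 = -0.0242  (GE)
  w_2 = 0.522950·2.1427 + -0.052226·9.4788 = 0.6255  (Walmart)
Σw_i=1.0000  μᵀw=0.1820
σ²=wᵀΣw=λ₁·μ_p+λ₂ = 0.522950·0.182 + -0.052226 = 0.042951 ≈ 0.0430

0.6255


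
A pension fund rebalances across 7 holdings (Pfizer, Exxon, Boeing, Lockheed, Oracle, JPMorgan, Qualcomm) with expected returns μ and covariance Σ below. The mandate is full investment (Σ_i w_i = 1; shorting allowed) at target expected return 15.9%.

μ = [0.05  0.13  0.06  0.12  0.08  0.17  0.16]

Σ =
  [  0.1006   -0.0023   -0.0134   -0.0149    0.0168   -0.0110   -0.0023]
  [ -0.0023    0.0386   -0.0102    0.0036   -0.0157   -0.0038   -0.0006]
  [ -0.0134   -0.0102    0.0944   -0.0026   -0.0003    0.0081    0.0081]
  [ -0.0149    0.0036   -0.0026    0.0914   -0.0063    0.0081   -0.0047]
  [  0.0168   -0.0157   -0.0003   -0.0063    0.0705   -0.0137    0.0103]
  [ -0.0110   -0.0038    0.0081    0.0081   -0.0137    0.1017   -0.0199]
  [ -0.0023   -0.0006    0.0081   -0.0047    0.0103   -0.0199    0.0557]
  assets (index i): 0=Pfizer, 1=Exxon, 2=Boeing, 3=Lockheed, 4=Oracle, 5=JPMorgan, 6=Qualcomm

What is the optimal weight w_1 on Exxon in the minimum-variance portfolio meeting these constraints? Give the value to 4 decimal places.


0.2946

x=Σ⁻¹μ = [0.9464  4.6785  0.7782  1.3884  2.0933  2.7555  3.5633]
y=Σ⁻¹𝟙 = [13.4124  40.0051  14.0042  12.9265  21.5529  17.5010  20.2594]
a=μᵀx=2.074852  b=𝟙ᵀx=16.203624  c=𝟙ᵀy=139.661537  D=ac−b²=27.219581
λ₁=(c·0.159−b)/D = (139.661537·0.159−16.203624)/27.219581 = 0.220524
λ₂=(a−b·0.159)/D = (2.074852−16.203624·0.159)/27.219581 = -0.018425
w* = 0.220524·x + -0.018425·y:
  w_0 = 0.220524·0.9464 + -0.018425·13.4124 = -0.0384  (Pfizer)
  w_1 = 0.220524·4.6785 + -0.018425·40.0051 = 0.2946  (Exxon)
  w_2 = 0.220524·0.7782 + -0.018425·14.0042 = -0.0864  (Boeing)
  w_3 = 0.220524·1.3884 + -0.018425·12.9265 = 0.0680  (Lockheed)
  w_4 = 0.220524·2.0933 + -0.018425·21.5529 = 0.0645  (Oracle)
  w_5 = 0.220524·2.7555 + -0.018425·17.5010 = 0.2852  (JPMorgan)
  w_6 = 0.220524·3.5633 + -0.018425·20.2594 = 0.4125  (Qualcomm)
Σw_i=1.0000  μᵀw=0.1590
σ²=wᵀΣw=λ₁·μ_p+λ₂ = 0.220524·0.159 + -0.018425 = 0.016638 ≈ 0.0166


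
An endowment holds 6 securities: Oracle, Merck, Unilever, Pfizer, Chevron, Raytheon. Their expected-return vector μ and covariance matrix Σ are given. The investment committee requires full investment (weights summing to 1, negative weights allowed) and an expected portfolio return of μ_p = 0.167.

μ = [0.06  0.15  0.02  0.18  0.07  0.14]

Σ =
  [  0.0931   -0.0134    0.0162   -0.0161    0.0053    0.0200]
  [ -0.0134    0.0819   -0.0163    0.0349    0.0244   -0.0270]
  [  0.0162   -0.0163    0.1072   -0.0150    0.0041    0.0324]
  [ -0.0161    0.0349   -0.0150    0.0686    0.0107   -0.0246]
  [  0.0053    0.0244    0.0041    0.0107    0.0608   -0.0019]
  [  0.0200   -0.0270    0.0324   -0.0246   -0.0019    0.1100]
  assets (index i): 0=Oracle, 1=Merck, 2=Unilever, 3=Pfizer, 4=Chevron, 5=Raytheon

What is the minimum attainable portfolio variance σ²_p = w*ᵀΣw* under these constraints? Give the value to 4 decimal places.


u=Σ⁻¹μ = [0.8854  1.4435  0.0358  2.8469  0.0568  2.0932]
v=Σ⁻¹𝟙 = [10.7637  9.5431  7.8098  16.5733  8.5807  11.0305]
a=μᵀu=1.079828  b=𝟙ᵀu=7.361595  c=𝟙ᵀv=64.301076  D=ac−b²=15.240999
λ₁=(c·0.167−b)/D = (64.301076·0.167−7.361595)/15.240999 = 0.221553
λ₂=(a−b·0.167)/D = (1.079828−7.361595·0.167)/15.240999 = -0.009813
w* = 0.221553·u + -0.009813·v:
  w_0 = 0.221553·0.8854 + -0.009813·10.7637 = 0.0905  (Oracle)
  w_1 = 0.221553·1.4435 + -0.009813·9.5431 = 0.2262  (Merck)
  w_2 = 0.221553·0.0358 + -0.009813·7.8098 = -0.0687  (Unilever)
  w_3 = 0.221553·2.8469 + -0.009813·16.5733 = 0.4681  (Pfizer)
  w_4 = 0.221553·0.0568 + -0.009813·8.5807 = -0.0716  (Chevron)
  w_5 = 0.221553·2.0932 + -0.009813·11.0305 = 0.3555  (Raytheon)
Σw_i=1.0000  μᵀw=0.1670
σ²=wᵀΣw=λ₁·μ_p+λ₂ = 0.221553·0.167 + -0.009813 = 0.027186 ≈ 0.0272

0.0272


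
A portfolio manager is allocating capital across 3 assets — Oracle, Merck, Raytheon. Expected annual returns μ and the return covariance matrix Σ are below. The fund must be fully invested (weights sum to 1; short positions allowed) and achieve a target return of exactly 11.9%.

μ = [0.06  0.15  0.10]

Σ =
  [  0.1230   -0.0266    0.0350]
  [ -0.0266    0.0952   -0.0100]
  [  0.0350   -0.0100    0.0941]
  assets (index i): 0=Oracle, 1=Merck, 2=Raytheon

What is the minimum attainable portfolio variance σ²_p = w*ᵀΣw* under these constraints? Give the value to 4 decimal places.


u=Σ⁻¹μ = [0.5923  1.8503  1.0390]
v=Σ⁻¹𝟙 = [8.5897  13.8394  8.9028]
a=μᵀu=0.416979  b=𝟙ᵀu=3.481577  c=𝟙ᵀv=31.331926  D=ac−b²=0.943392
λ₁=(c·0.119−b)/D = (31.331926·0.119−3.481577)/0.943392 = 0.261739
λ₂=(a−b·0.119)/D = (0.416979−3.481577·0.119)/0.943392 = 0.002832
w* = 0.261739·u + 0.002832·v:
  w_0 = 0.261739·0.5923 + 0.002832·8.5897 = 0.1794  (Oracle)
  w_1 = 0.261739·1.8503 + 0.002832·13.8394 = 0.5235  (Merck)
  w_2 = 0.261739·1.0390 + 0.002832·8.9028 = 0.2972  (Raytheon)
Σw_i=1.0000  μᵀw=0.1190
σ²=wᵀΣw=λ₁·μ_p+λ₂ = 0.261739·0.119 + 0.002832 = 0.033979 ≈ 0.0340

0.0340


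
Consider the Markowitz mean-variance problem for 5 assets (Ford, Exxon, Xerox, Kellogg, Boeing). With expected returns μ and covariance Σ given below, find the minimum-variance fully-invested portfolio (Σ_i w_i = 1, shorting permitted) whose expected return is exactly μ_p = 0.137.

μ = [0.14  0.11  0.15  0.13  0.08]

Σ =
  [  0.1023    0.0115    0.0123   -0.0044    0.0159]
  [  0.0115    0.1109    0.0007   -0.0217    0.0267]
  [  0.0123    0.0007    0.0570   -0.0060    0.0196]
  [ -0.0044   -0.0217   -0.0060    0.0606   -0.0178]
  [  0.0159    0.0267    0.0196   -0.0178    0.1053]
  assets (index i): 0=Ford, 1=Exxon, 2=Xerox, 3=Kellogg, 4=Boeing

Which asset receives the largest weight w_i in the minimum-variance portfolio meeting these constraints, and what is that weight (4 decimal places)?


p=Σ⁻¹μ = [0.9824  1.4044  2.6271  3.0630  0.2841]
q=Σ⁻¹𝟙 = [6.5455  11.4369  16.2662  24.6655  6.7501]
a=μᵀp=1.106990  b=𝟙ᵀp=8.360892  c=𝟙ᵀq=65.664289  D=ac−b²=2.785184
λ₁=(c·0.137−b)/D = (65.664289·0.137−8.360892)/2.785184 = 0.228034
λ₂=(a−b·0.137)/D = (1.106990−8.360892·0.137)/2.785184 = -0.013806
w* = 0.228034·p + -0.013806·q:
  w_0 = 0.228034·0.9824 + -0.013806·6.5455 = 0.1336  (Ford)
  w_1 = 0.228034·1.4044 + -0.013806·11.4369 = 0.1623  (Exxon)
  w_2 = 0.228034·2.6271 + -0.013806·16.2662 = 0.3745  (Xerox)
  w_3 = 0.228034·3.0630 + -0.013806·24.6655 = 0.3579  (Kellogg)
  w_4 = 0.228034·0.2841 + -0.013806·6.7501 = -0.0284  (Boeing)
Σw_i=1.0000  μᵀw=0.1370
σ²=wᵀΣw=λ₁·μ_p+λ₂ = 0.228034·0.137 + -0.013806 = 0.017435 ≈ 0.0174

Xerox (0.3745)


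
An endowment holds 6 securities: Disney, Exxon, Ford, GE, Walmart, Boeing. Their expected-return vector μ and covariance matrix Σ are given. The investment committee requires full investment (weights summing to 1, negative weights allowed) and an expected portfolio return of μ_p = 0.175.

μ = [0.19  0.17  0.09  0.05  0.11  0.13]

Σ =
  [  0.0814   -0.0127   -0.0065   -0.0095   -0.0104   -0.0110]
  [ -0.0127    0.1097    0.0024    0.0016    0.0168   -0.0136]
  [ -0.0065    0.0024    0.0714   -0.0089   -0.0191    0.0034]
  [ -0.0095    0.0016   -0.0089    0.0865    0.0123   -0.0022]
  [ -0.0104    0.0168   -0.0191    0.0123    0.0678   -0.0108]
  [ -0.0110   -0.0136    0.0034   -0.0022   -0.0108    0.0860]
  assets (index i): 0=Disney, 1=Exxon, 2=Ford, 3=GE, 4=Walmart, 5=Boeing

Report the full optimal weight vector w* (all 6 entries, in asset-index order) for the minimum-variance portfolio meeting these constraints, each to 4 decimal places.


0.4494  0.2787  0.0196  -0.1306  0.1387  0.2440

x=Σ⁻¹μ = [3.5637  1.8176  2.2024  0.8589  2.5838  2.5143]
y=Σ⁻¹𝟙 = [22.5637  9.8507  22.5790  13.4305  22.6188  18.3632]
a=μᵀx=1.838322  b=𝟙ᵀx=13.540644  c=𝟙ᵀy=109.405873  D=ac−b²=17.774228
λ₁=(c·0.175−b)/D = (109.405873·0.175−13.540644)/17.774228 = 0.315366
λ₂=(a−b·0.175)/D = (1.838322−13.540644·0.175)/17.774228 = -0.029891
w* = 0.315366·x + -0.029891·y:
  w_0 = 0.315366·3.5637 + -0.029891·22.5637 = 0.4494  (Disney)
  w_1 = 0.315366·1.8176 + -0.029891·9.8507 = 0.2787  (Exxon)
  w_2 = 0.315366·2.2024 + -0.029891·22.5790 = 0.0196  (Ford)
  w_3 = 0.315366·0.8589 + -0.029891·13.4305 = -0.1306  (GE)
  w_4 = 0.315366·2.5838 + -0.029891·22.6188 = 0.1387  (Walmart)
  w_5 = 0.315366·2.5143 + -0.029891·18.3632 = 0.2440  (Boeing)
Σw_i=1.0000  μᵀw=0.1750
σ²=wᵀΣw=λ₁·μ_p+λ₂ = 0.315366·0.175 + -0.029891 = 0.025298 ≈ 0.0253


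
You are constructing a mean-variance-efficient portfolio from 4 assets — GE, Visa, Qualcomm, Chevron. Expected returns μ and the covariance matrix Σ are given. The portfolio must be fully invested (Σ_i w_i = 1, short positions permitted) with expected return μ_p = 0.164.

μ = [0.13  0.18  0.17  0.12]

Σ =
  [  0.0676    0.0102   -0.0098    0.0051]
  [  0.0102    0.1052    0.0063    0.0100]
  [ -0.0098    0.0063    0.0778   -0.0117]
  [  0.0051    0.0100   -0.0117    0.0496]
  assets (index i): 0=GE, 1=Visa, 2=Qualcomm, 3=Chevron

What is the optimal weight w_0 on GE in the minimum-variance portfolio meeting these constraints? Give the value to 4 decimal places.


0.1407

p=Σ⁻¹μ = [1.9539  1.1065  2.7388  2.6414]
q=Σ⁻¹𝟙 = [14.9592  4.9297  17.6147  21.7843]
a=μᵀp=1.235747  b=𝟙ᵀp=8.440644  c=𝟙ᵀq=59.287833  D=ac−b²=2.020289
λ₁=(c·0.164−b)/D = (59.287833·0.164−8.440644)/2.020289 = 0.634840
λ₂=(a−b·0.164)/D = (1.235747−8.440644·0.164)/2.020289 = -0.073514
w* = 0.634840·p + -0.073514·q:
  w_0 = 0.634840·1.9539 + -0.073514·14.9592 = 0.1407  (GE)
  w_1 = 0.634840·1.1065 + -0.073514·4.9297 = 0.3400  (Visa)
  w_2 = 0.634840·2.7388 + -0.073514·17.6147 = 0.4438  (Qualcomm)
  w_3 = 0.634840·2.6414 + -0.073514·21.7843 = 0.0754  (Chevron)
Σw_i=1.0000  μᵀw=0.1640
σ²=wᵀΣw=λ₁·μ_p+λ₂ = 0.634840·0.164 + -0.073514 = 0.030600 ≈ 0.0306


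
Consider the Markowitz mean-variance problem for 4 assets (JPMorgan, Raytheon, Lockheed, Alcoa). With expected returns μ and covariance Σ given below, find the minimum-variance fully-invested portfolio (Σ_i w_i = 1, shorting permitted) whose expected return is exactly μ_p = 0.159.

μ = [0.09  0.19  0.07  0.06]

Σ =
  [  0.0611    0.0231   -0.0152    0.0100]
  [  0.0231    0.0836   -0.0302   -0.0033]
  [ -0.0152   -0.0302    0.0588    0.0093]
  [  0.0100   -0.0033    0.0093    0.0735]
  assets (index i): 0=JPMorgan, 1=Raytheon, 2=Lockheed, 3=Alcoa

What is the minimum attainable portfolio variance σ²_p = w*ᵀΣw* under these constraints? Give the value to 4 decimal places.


g=Σ⁻¹μ = [0.9662  3.0917  2.9571  0.4495]
h=Σ⁻¹𝟙 = [15.1395  18.6407  29.1187  8.6982]
a=μᵀg=0.908349  b=𝟙ᵀg=7.464489  c=𝟙ᵀh=71.597035  D=ac−b²=9.316523
λ₁=(c·0.159−b)/D = (71.597035·0.159−7.464489)/9.316523 = 0.420698
λ₂=(a−b·0.159)/D = (0.908349−7.464489·0.159)/9.316523 = -0.029894
w* = 0.420698·g + -0.029894·h:
  w_0 = 0.420698·0.9662 + -0.029894·15.1395 = -0.0461  (JPMorgan)
  w_1 = 0.420698·3.0917 + -0.029894·18.6407 = 0.7434  (Raytheon)
  w_2 = 0.420698·2.9571 + -0.029894·29.1187 = 0.3736  (Lockheed)
  w_3 = 0.420698·0.4495 + -0.029894·8.6982 = -0.0709  (Alcoa)
Σw_i=1.0000  μᵀw=0.1590
σ²=wᵀΣw=λ₁·μ_p+λ₂ = 0.420698·0.159 + -0.029894 = 0.036997 ≈ 0.0370

0.0370


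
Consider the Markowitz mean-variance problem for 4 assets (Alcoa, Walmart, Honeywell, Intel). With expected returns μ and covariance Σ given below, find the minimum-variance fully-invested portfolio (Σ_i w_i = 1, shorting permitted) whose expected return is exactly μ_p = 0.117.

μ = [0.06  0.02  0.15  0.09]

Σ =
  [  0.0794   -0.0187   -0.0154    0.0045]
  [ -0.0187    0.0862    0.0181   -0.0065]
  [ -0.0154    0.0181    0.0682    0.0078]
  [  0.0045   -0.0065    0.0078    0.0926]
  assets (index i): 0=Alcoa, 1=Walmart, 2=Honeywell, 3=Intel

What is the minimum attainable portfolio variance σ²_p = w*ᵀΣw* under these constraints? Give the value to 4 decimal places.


g=Σ⁻¹μ = [1.1859  0.0451  2.3732  0.7176]
h=Σ⁻¹𝟙 = [17.8993  13.2570  14.0798  9.6739]
a=μᵀg=0.492611  b=𝟙ᵀg=4.321712  c=𝟙ᵀh=54.909918  D=ac−b²=8.372039
λ₁=(c·0.117−b)/D = (54.909918·0.117−4.321712)/8.372039 = 0.251163
λ₂=(a−b·0.117)/D = (0.492611−4.321712·0.117)/8.372039 = -0.001556
w* = 0.251163·g + -0.001556·h:
  w_0 = 0.251163·1.1859 + -0.001556·17.8993 = 0.2700  (Alcoa)
  w_1 = 0.251163·0.0451 + -0.001556·13.2570 = -0.0093  (Walmart)
  w_2 = 0.251163·2.3732 + -0.001556·14.0798 = 0.5741  (Honeywell)
  w_3 = 0.251163·0.7176 + -0.001556·9.6739 = 0.1652  (Intel)
Σw_i=1.0000  μᵀw=0.1170
σ²=wᵀΣw=λ₁·μ_p+λ₂ = 0.251163·0.117 + -0.001556 = 0.027830 ≈ 0.0278

0.0278


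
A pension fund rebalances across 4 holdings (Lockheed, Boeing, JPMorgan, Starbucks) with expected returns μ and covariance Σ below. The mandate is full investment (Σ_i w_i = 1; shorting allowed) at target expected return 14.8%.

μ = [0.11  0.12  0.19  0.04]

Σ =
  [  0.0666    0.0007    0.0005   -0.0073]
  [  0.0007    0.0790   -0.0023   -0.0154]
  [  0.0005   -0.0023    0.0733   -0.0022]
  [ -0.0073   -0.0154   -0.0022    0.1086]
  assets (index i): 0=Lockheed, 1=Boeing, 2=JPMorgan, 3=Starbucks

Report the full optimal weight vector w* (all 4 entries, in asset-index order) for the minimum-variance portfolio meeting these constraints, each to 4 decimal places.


p=Σ⁻¹μ = [1.6992  1.7338  2.6584  0.7823]
q=Σ⁻¹𝟙 = [16.1448  15.4242  14.3998  12.7723]
a=μᵀp=0.931354  b=𝟙ᵀp=6.873671  c=𝟙ᵀq=58.740977  D=ac−b²=7.461293
λ₁=(c·0.148−b)/D = (58.740977·0.148−6.873671)/7.461293 = 0.243925
λ₂=(a−b·0.148)/D = (0.931354−6.873671·0.148)/7.461293 = -0.011519
w* = 0.243925·p + -0.011519·q:
  w_0 = 0.243925·1.6992 + -0.011519·16.1448 = 0.2285  (Lockheed)
  w_1 = 0.243925·1.7338 + -0.011519·15.4242 = 0.2452  (Boeing)
  w_2 = 0.243925·2.6584 + -0.011519·14.3998 = 0.4826  (JPMorgan)
  w_3 = 0.243925·0.7823 + -0.011519·12.7723 = 0.0437  (Starbucks)
Σw_i=1.0000  μᵀw=0.1480
σ²=wᵀΣw=λ₁·μ_p+λ₂ = 0.243925·0.148 + -0.011519 = 0.024582 ≈ 0.0246

0.2285  0.2452  0.4826  0.0437
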